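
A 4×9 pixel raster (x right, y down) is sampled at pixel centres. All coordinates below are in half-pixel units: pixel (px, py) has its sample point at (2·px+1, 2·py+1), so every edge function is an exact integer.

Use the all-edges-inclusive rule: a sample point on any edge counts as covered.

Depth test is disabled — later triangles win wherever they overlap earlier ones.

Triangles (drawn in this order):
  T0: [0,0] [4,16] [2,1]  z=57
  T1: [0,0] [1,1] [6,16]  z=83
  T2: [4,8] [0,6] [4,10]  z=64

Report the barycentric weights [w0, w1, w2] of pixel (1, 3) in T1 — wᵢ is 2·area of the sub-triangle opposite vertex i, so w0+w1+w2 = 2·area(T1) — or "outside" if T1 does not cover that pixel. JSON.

T0:
  2·area = 28  (B↔C swapped to make it positive)
  edge (0, 0)→(2, 1): d=(2,1) inclusive
  edge (2, 1)→(4, 16): d=(2,15) inclusive
  edge (4, 16)→(0, 0): d=(-4,-16) inclusive
    (0,0)@(1, 1): e=[1,15,12] → #
    (1,0)@(3, 1): e=[-1,-15,44] → ·
    (0,1)@(1, 3): e=[5,19,4] → #
    (1,1)@(3, 3): e=[3,-11,36] → ·
    (0,2)@(1, 5): e=[9,23,-4] → ·
    (1,4)@(3, 9): e=[15,1,12] → #
    (2,4)@(5, 9): e=[13,-29,44] → ·
    (1,5)@(3, 11): e=[19,5,4] → #
    (2,5)@(5, 11): e=[17,-25,36] → ·
    (1,6)@(3, 13): e=[23,9,-4] → ·
  covered (4 px):
    # · · ·
    # · · ·
    · · · ·
    · · · ·
    · # · ·
    · # · ·
    · · · ·
    · · · ·
    · · · ·
T1:
  2·area = 10
  edge (0, 0)→(1, 1): d=(1,1) inclusive
  edge (1, 1)→(6, 16): d=(5,15) inclusive
  edge (6, 16)→(0, 0): d=(-6,-16) inclusive
    (0,0)@(1, 1): e=[0,0,10] → #  [on edge]
    (1,0)@(3, 1): e=[-2,-30,42] → ·
    (0,1)@(1, 3): e=[2,10,-2] → ·
    (1,1)@(3, 3): e=[0,-20,30] → ·  [on edge]
    (2,2)@(5, 5): e=[0,-40,50] → ·  [on edge]
    (1,3)@(3, 7): e=[4,0,6] → #  [on edge]
    (2,3)@(5, 7): e=[2,-30,38] → ·
    (3,3)@(7, 7): e=[0,-60,70] → ·  [on edge]
    (1,4)@(3, 9): e=[6,10,-6] → ·
    (2,6)@(5, 13): e=[8,0,2] → #  [on edge]
    (3,6)@(7, 13): e=[6,-30,34] → ·
    (2,7)@(5, 15): e=[10,10,-10] → ·
  covered (3 px):
    # · · ·
    · · · ·
    · · · ·
    · # · ·
    · · · ·
    · · · ·
    · · # ·
    · · · ·
    · · · ·
T2:
  2·area = 8  (B↔C swapped to make it positive)
  edge (4, 8)→(4, 10): d=(0,2) inclusive
  edge (4, 10)→(0, 6): d=(-4,-4) inclusive
  edge (0, 6)→(4, 8): d=(4,2) inclusive
    (0,3)@(1, 7): e=[6,0,2] → #  [on edge]
    (1,3)@(3, 7): e=[2,8,-2] → ·
    (0,4)@(1, 9): e=[6,-8,10] → ·
    (1,4)@(3, 9): e=[2,0,6] → #  [on edge]
    (2,4)@(5, 9): e=[-2,8,2] → ·
    (1,5)@(3, 11): e=[2,-8,14] → ·
    (2,5)@(5, 11): e=[-2,0,10] → ·  [on edge]
    (3,6)@(7, 13): e=[-6,0,14] → ·  [on edge]
  covered (2 px):
    · · · ·
    · · · ·
    · · · ·
    # · · ·
    · # · ·
    · · · ·
    · · · ·
    · · · ·
    · · · ·

Final: [0,6,4]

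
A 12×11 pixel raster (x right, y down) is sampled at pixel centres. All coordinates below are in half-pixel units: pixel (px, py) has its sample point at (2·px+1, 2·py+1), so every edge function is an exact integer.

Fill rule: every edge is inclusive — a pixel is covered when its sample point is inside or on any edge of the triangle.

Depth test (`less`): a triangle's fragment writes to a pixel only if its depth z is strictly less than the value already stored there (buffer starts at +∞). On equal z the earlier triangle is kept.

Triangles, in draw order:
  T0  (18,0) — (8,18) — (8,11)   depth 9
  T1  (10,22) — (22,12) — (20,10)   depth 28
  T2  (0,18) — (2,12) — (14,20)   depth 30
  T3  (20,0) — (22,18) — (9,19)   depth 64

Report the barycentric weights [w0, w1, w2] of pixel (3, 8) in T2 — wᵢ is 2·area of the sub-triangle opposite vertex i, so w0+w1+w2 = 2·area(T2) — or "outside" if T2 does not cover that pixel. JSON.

T0:
  2·area = 70
  edge (18, 0)→(8, 18): d=(-10,18) inclusive
  edge (8, 18)→(8, 11): d=(0,-7) inclusive
  edge (8, 11)→(18, 0): d=(10,-11) inclusive
    (7,2)@(15, 5): e=[4,49,17] → █
    (8,2)@(17, 5): e=[-32,63,39] → ·
    (6,3)@(13, 7): e=[20,35,15] → █
    (7,3)@(15, 7): e=[-16,49,37] → ·
    (5,4)@(11, 9): e=[36,21,13] → █
    (6,4)@(13, 9): e=[0,35,35] → █  [on edge]
    (7,4)@(15, 9): e=[-36,49,57] → ·
    (4,5)@(9, 11): e=[52,7,11] → █
    (6,5)@(13, 11): e=[-20,35,55] → ·
    (4,6)@(9, 13): e=[32,7,31] → █
    (5,6)@(11, 13): e=[-4,21,53] → ·
    (4,7)@(9, 15): e=[12,7,51] → █
  covered (8 px):
    · · · · · · · · · · · ·
    · · · · · · · · · · · ·
    · · · · · · · █ · · · ·
    · · · · · · █ · · · · ·
    · · · · · █ █ · · · · ·
    · · · · █ █ · · · · · ·
    · · · · █ · · · · · · ·
    · · · · █ · · · · · · ·
    · · · · · · · · · · · ·
    · · · · · · · · · · · ·
    · · · · · · · · · · · ·
T1:
  2·area = 44  (B↔C swapped to make it positive)
  edge (10, 22)→(20, 10): d=(10,-12) inclusive
  edge (20, 10)→(22, 12): d=(2,2) inclusive
  edge (22, 12)→(10, 22): d=(-12,10) inclusive
    (5,0)@(11, 1): e=[-198,0,242] → ·  [on edge]
    (6,1)@(13, 3): e=[-154,0,198] → ·  [on edge]
    (7,2)@(15, 5): e=[-110,0,154] → ·  [on edge]
    (8,3)@(17, 7): e=[-66,0,110] → ·  [on edge]
    (9,4)@(19, 9): e=[-22,0,66] → ·  [on edge]
    (10,5)@(21, 11): e=[22,0,22] → █  [on edge]
    (11,5)@(23, 11): e=[46,-4,2] → ·
    (9,6)@(19, 13): e=[18,8,18] → █
    (10,6)@(21, 13): e=[42,4,-2] → ·
    (11,6)@(23, 13): e=[66,0,-22] → ·  [on edge]
    (8,7)@(17, 15): e=[14,16,14] → █
    (9,7)@(19, 15): e=[38,12,-6] → ·
  covered (6 px):
    · · · · · · · · · · · ·
    · · · · · · · · · · · ·
    · · · · · · · · · · · ·
    · · · · · · · · · · · ·
    · · · · · · · · · · · ·
    · · · · · · · · · · █ ·
    · · · · · · · · · █ · ·
    · · · · · · · · █ · · ·
    · · · · · · · █ · · · ·
    · · · · · · █ · · · · ·
    · · · · · █ · · · · · ·
T2:
  2·area = 88
  edge (0, 18)→(2, 12): d=(2,-6) inclusive
  edge (2, 12)→(14, 20): d=(12,8) inclusive
  edge (14, 20)→(0, 18): d=(-14,-2) inclusive
    (2,1)@(5, 3): e=[0,-132,220] → ·  [on edge]
    (1,4)@(3, 9): e=[0,-44,132] → ·  [on edge]
    (1,6)@(3, 13): e=[8,4,76] → █
    (2,6)@(5, 13): e=[20,-12,80] → ·
    (0,7)@(1, 15): e=[0,44,44] → █  [on edge]
    (2,7)@(5, 15): e=[24,12,52] → █
    (3,7)@(7, 15): e=[36,-4,56] → ·
    (0,8)@(1, 17): e=[4,68,16] → █
    (3,8)@(7, 17): e=[40,20,28] → █
    (4,8)@(9, 17): e=[52,4,32] → █
    (5,8)@(11, 17): e=[64,-12,36] → ·
    (0,9)@(1, 19): e=[8,92,-12] → ·
    (3,9)@(7, 19): e=[44,44,0] → █  [on edge]
    (10,10)@(21, 21): e=[132,-44,0] → ·  [on edge]
  covered (12 px):
    · · · · · · · · · · · ·
    · · · · · · · · · · · ·
    · · · · · · · · · · · ·
    · · · · · · · · · · · ·
    · · · · · · · · · · · ·
    · · · · · · · · · · · ·
    · █ · · · · · · · · · ·
    █ █ █ · · · · · · · · ·
    █ █ █ █ █ · · · · · · ·
    · · · █ █ █ · · · · · ·
    · · · · · · · · · · · ·
T3:
  2·area = 236
  edge (20, 0)→(22, 18): d=(2,18) inclusive
  edge (22, 18)→(9, 19): d=(-13,1) inclusive
  edge (9, 19)→(20, 0): d=(11,-19) inclusive
    (9,1)@(19, 3): e=[24,198,14] → █
    (10,1)@(21, 3): e=[-12,196,52] → ·
    (9,2)@(19, 5): e=[28,172,36] → █
    (10,2)@(21, 5): e=[-8,170,74] → ·
    (8,3)@(17, 7): e=[68,148,20] → █
    (10,3)@(21, 7): e=[-4,144,96] → ·
    (7,4)@(15, 9): e=[108,124,4] → █
    (10,4)@(21, 9): e=[0,118,118] → █  [on edge]
    (11,4)@(23, 9): e=[-36,116,156] → ·
    (7,5)@(15, 11): e=[112,98,26] → █
    (11,5)@(23, 11): e=[-32,90,178] → ·
    (6,6)@(13, 13): e=[152,74,10] → █
    (4,9)@(9, 19): e=[236,0,0] → █  [on edge]
  covered (29 px):
    · · · · · · · · · · · ·
    · · · · · · · · · █ · ·
    · · · · · · · · · █ · ·
    · · · · · · · · █ █ · ·
    · · · · · · · █ █ █ █ ·
    · · · · · · · █ █ █ █ ·
    · · · · · · █ █ █ █ █ ·
    · · · · · · █ █ █ █ █ ·
    · · · · · █ █ █ █ █ █ ·
    · · · · █ · · · · · · ·
    · · · · · · · · · · · ·

Answer: [20,28,40]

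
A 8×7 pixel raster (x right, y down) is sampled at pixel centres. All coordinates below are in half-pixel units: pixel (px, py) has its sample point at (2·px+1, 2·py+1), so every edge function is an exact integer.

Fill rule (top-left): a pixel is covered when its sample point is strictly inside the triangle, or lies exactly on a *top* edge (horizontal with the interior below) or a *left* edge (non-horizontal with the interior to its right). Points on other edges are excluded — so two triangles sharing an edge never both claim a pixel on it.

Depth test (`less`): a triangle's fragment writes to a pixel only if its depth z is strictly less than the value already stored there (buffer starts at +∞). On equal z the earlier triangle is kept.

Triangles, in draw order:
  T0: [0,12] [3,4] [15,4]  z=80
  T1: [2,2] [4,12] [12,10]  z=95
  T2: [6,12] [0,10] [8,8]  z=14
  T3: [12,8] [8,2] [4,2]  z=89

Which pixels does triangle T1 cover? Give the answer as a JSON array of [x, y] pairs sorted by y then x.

T0:
  2·area = 96
  edge (0, 12)→(3, 4): d=(3,-8) top-left  bias=+0
  edge (3, 4)→(15, 4): d=(12,0) top-left  bias=+0
  edge (15, 4)→(0, 12): d=(-15,8) right/bottom  bias=-1
    (1,2)@(3, 5): e=[3,12,81] → █
    (2,2)@(5, 5): e=[19,12,65] → █
    (3,2)@(7, 5): e=[35,12,49] → █
    (4,2)@(9, 5): e=[51,12,33] → █
    (5,2)@(11, 5): e=[67,12,17] → █
    (6,2)@(13, 5): e=[83,12,1] → █
    (7,2)@(15, 5): e=[99,12,-15] → ·
    (1,3)@(3, 7): e=[9,36,51] → █
    (5,3)@(11, 7): e=[73,36,-13] → ·
    (6,3)@(13, 7): e=[89,36,-29] → ·
    (1,4)@(3, 9): e=[15,60,21] → █
    (3,4)@(7, 9): e=[47,60,-11] → ·
  covered (13 px):
    · · · · · · · ·
    · · · · · · · ·
    · █ █ █ █ █ █ ·
    · █ █ █ █ · · ·
    · █ █ · · · · ·
    █ · · · · · · ·
    · · · · · · · ·
T1:
  2·area = 84  (B↔C swapped to make it positive)
  edge (2, 2)→(12, 10): d=(10,8) right/bottom  bias=-1
  edge (12, 10)→(4, 12): d=(-8,2) right/bottom  bias=-1
  edge (4, 12)→(2, 2): d=(-2,-10) top-left  bias=+0
    (1,1)@(3, 3): e=[2,74,8] → █
    (2,1)@(5, 3): e=[-14,70,28] → ·
    (1,2)@(3, 5): e=[22,58,4] → █
    (2,2)@(5, 5): e=[6,54,24] → █
    (3,2)@(7, 5): e=[-10,50,44] → ·
    (1,3)@(3, 7): e=[42,42,0] → █  [on edge]
    (3,3)@(7, 7): e=[10,34,40] → █
    (4,3)@(9, 7): e=[-6,30,60] → ·
    (1,4)@(3, 9): e=[62,26,-4] → ·
    (2,4)@(5, 9): e=[46,22,16] → █
    (4,4)@(9, 9): e=[14,14,56] → █
    (5,4)@(11, 9): e=[-2,10,76] → ·
  covered (11 px):
    · · · · · · · ·
    · █ · · · · · ·
    · █ █ · · · · ·
    · █ █ █ · · · ·
    · · █ █ █ · · ·
    · · █ █ · · · ·
    · · · · · · · ·
T2:
  2·area = 28
  edge (6, 12)→(0, 10): d=(-6,-2) top-left  bias=+0
  edge (0, 10)→(8, 8): d=(8,-2) top-left  bias=+0
  edge (8, 8)→(6, 12): d=(-2,4) right/bottom  bias=-1
    (2,4)@(5, 9): e=[16,2,10] → █
    (3,4)@(7, 9): e=[20,6,2] → █
    (4,4)@(9, 9): e=[24,10,-6] → ·
    (1,5)@(3, 11): e=[0,14,14] → █  [on edge]
    (3,5)@(7, 11): e=[8,22,-2] → ·
    (1,6)@(3, 13): e=[-12,30,10] → ·
    (2,6)@(5, 13): e=[-8,34,2] → ·
    (4,6)@(9, 13): e=[0,42,-14] → ·  [on edge]
  covered (4 px):
    · · · · · · · ·
    · · · · · · · ·
    · · · · · · · ·
    · · · · · · · ·
    · · █ █ · · · ·
    · █ █ · · · · ·
    · · · · · · · ·
T3:
  2·area = 24  (B↔C swapped to make it positive)
  edge (12, 8)→(4, 2): d=(-8,-6) top-left  bias=+0
  edge (4, 2)→(8, 2): d=(4,0) top-left  bias=+0
  edge (8, 2)→(12, 8): d=(4,6) right/bottom  bias=-1
    (3,1)@(7, 3): e=[10,4,10] → █
    (4,1)@(9, 3): e=[22,4,-2] → ·
    (3,2)@(7, 5): e=[-6,12,18] → ·
    (4,2)@(9, 5): e=[6,12,6] → █
    (5,2)@(11, 5): e=[18,12,-6] → ·
    (4,3)@(9, 7): e=[-10,20,14] → ·
    (5,3)@(11, 7): e=[2,20,2] → █
    (6,3)@(13, 7): e=[14,20,-10] → ·
    (5,4)@(11, 9): e=[-14,28,10] → ·
  covered (3 px):
    · · · · · · · ·
    · · · █ · · · ·
    · · · · █ · · ·
    · · · · · █ · ·
    · · · · · · · ·
    · · · · · · · ·
    · · · · · · · ·

Answer: [[1,1],[1,2],[2,2],[1,3],[2,3],[3,3],[2,4],[3,4],[4,4],[2,5],[3,5]]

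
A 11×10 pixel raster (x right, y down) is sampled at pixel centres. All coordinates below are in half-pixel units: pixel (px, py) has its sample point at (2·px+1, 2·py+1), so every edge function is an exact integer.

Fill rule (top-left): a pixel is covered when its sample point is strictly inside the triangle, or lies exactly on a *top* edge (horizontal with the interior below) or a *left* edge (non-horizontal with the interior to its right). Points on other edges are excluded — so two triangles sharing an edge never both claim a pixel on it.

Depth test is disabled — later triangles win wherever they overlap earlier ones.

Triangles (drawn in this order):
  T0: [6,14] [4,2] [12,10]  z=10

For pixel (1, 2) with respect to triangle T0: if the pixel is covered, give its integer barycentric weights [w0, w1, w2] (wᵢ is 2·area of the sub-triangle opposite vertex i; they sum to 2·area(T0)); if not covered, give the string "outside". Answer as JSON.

T0:
  2·area = 80
  edge (6, 14)→(4, 2): d=(-2,-12) top-left  bias=+0
  edge (4, 2)→(12, 10): d=(8,8) right/bottom  bias=-1
  edge (12, 10)→(6, 14): d=(-6,4) right/bottom  bias=-1
    (1,0)@(3, 1): e=[-10,0,90] → ·  [on edge]
    (2,1)@(5, 3): e=[10,0,70] → ·  [on edge]
    (2,2)@(5, 5): e=[6,16,58] → █
    (3,2)@(7, 5): e=[30,0,50] → ·  [on edge]
    (2,3)@(5, 7): e=[2,32,46] → █
    (3,3)@(7, 7): e=[26,16,38] → █
    (4,3)@(9, 7): e=[50,0,30] → ·  [on edge]
    (2,4)@(5, 9): e=[-2,48,34] → ·
    (3,4)@(7, 9): e=[22,32,26] → █
    (4,4)@(9, 9): e=[46,16,18] → █
    (5,4)@(11, 9): e=[70,0,10] → ·  [on edge]
    (3,5)@(7, 11): e=[18,48,14] → █
    (6,5)@(13, 11): e=[90,0,-10] → ·  [on edge]
    (7,6)@(15, 13): e=[110,0,-30] → ·  [on edge]
    (8,7)@(17, 15): e=[130,0,-50] → ·  [on edge]
    (9,8)@(19, 17): e=[150,0,-70] → ·  [on edge]
    (10,9)@(21, 19): e=[170,0,-90] → ·  [on edge]
  covered (8 px):
    · · · · · · · · · · ·
    · · · · · · · · · · ·
    · · █ · · · · · · · ·
    · · █ █ · · · · · · ·
    · · · █ █ · · · · · ·
    · · · █ █ · · · · · ·
    · · · █ · · · · · · ·
    · · · · · · · · · · ·
    · · · · · · · · · · ·
    · · · · · · · · · · ·

Result: "outside"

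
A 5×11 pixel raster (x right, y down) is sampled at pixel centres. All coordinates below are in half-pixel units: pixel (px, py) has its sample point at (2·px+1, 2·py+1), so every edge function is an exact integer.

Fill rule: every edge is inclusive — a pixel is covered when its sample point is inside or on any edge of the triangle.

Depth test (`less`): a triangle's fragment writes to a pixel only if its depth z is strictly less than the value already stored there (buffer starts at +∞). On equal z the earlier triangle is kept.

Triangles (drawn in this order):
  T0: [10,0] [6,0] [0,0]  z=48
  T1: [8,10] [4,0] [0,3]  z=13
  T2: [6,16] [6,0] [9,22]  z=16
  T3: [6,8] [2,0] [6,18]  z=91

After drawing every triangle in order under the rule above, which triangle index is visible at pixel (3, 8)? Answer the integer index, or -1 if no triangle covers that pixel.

T0:
  degenerate (2·area = 0) — covers nothing
T1:
  2·area = 52  (B↔C swapped to make it positive)
  edge (8, 10)→(0, 3): d=(-8,-7) inclusive
  edge (0, 3)→(4, 0): d=(4,-3) inclusive
  edge (4, 0)→(8, 10): d=(4,10) inclusive
    (1,0)@(3, 1): e=[37,1,14] → #
    (2,0)@(5, 1): e=[51,7,-6] → ·
    (0,1)@(1, 3): e=[7,3,42] → #
    (2,1)@(5, 3): e=[35,15,2] → #
    (3,1)@(7, 3): e=[49,21,-18] → ·
    (0,2)@(1, 5): e=[-9,11,50] → ·
    (1,2)@(3, 5): e=[5,17,30] → #
    (3,2)@(7, 5): e=[33,29,-10] → ·
    (1,3)@(3, 7): e=[-11,25,38] → ·
    (2,3)@(5, 7): e=[3,31,18] → #
    (3,3)@(7, 7): e=[17,37,-2] → ·
    (2,4)@(5, 9): e=[-13,39,26] → ·
  covered (8 px):
    · # · · ·
    # # # · ·
    · # # · ·
    · · # · ·
    · · · # ·
    · · · · ·
    · · · · ·
    · · · · ·
    · · · · ·
    · · · · ·
    · · · · ·
T2:
  2·area = 48
  edge (6, 16)→(6, 0): d=(0,-16) inclusive
  edge (6, 0)→(9, 22): d=(3,22) inclusive
  edge (9, 22)→(6, 16): d=(-3,-6) inclusive
    (3,4)@(7, 9): e=[16,5,27] → #
    (4,4)@(9, 9): e=[48,-39,39] → ·
    (3,5)@(7, 11): e=[16,11,21] → #
    (4,5)@(9, 11): e=[48,-33,33] → ·
    (3,6)@(7, 13): e=[16,17,15] → #
    (4,6)@(9, 13): e=[48,-27,27] → ·
    (3,7)@(7, 15): e=[16,23,9] → #
    (4,7)@(9, 15): e=[48,-21,21] → ·
    (3,8)@(7, 17): e=[16,29,3] → #
    (4,8)@(9, 17): e=[48,-15,15] → ·
    (3,9)@(7, 19): e=[16,35,-3] → ·
  covered (5 px):
    · · · · ·
    · · · · ·
    · · · · ·
    · · · · ·
    · · · # ·
    · · · # ·
    · · · # ·
    · · · # ·
    · · · # ·
    · · · · ·
    · · · · ·
T3:
  2·area = 40  (B↔C swapped to make it positive)
  edge (6, 8)→(6, 18): d=(0,10) inclusive
  edge (6, 18)→(2, 0): d=(-4,-18) inclusive
  edge (2, 0)→(6, 8): d=(4,8) inclusive
    (1,1)@(3, 3): e=[30,6,4] → #
    (2,1)@(5, 3): e=[10,42,-12] → ·
    (1,2)@(3, 5): e=[30,-2,12] → ·
    (2,3)@(5, 7): e=[10,26,4] → #
    (3,3)@(7, 7): e=[-10,62,-12] → ·
    (2,4)@(5, 9): e=[10,18,12] → #
    (3,4)@(7, 9): e=[-10,54,-4] → ·
    (2,5)@(5, 11): e=[10,10,20] → #
    (3,5)@(7, 11): e=[-10,46,4] → ·
    (2,6)@(5, 13): e=[10,2,28] → #
    (3,6)@(7, 13): e=[-10,38,12] → ·
    (2,7)@(5, 15): e=[10,-6,36] → ·
  covered (5 px):
    · · · · ·
    · # · · ·
    · · · · ·
    · · # · ·
    · · # · ·
    · · # · ·
    · · # · ·
    · · · · ·
    · · · · ·
    · · · · ·
    · · · · ·

Z-buffer (winner per pixel, '.' = empty):
  . 1 . . .
  1 1 1 . .
  . 1 1 . .
  . . 1 . .
  . . 3 1 .
  . . 3 2 .
  . . 3 2 .
  . . . 2 .
  . . . 2 .
  . . . . .
  . . . . .

Result: 2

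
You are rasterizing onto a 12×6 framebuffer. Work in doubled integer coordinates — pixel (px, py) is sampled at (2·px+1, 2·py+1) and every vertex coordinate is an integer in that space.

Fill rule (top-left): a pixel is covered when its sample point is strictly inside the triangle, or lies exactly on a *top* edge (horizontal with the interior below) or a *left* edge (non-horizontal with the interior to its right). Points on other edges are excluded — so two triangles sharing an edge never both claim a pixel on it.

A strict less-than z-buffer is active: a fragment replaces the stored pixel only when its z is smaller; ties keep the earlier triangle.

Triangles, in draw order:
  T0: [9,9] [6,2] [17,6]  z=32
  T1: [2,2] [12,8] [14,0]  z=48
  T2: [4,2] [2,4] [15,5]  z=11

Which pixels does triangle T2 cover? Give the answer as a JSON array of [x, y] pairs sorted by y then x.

T0:
  2·area = 65
  edge (9, 9)→(6, 2): d=(-3,-7) top-left  bias=+0
  edge (6, 2)→(17, 6): d=(11,4) right/bottom  bias=-1
  edge (17, 6)→(9, 9): d=(-8,3) right/bottom  bias=-1
    (3,1)@(7, 3): e=[4,7,54] → #
    (4,1)@(9, 3): e=[18,-1,48] → ·
    (3,2)@(7, 5): e=[-2,29,38] → ·
    (4,2)@(9, 5): e=[12,21,32] → #
    (5,2)@(11, 5): e=[26,13,26] → #
    (6,2)@(13, 5): e=[40,5,20] → #
    (7,2)@(15, 5): e=[54,-3,14] → ·
    (4,3)@(9, 7): e=[6,43,16] → #
    (7,3)@(15, 7): e=[48,19,-2] → ·
    (4,4)@(9, 9): e=[0,65,0] → ·  [on edge]
    (5,4)@(11, 9): e=[14,57,-6] → ·
    (6,4)@(13, 9): e=[28,49,-12] → ·
  covered (7 px):
    · · · · · · · · · · · ·
    · · · # · · · · · · · ·
    · · · · # # # · · · · ·
    · · · · # # # · · · · ·
    · · · · · · · · · · · ·
    · · · · · · · · · · · ·
T1:
  2·area = 92  (B↔C swapped to make it positive)
  edge (2, 2)→(14, 0): d=(12,-2) top-left  bias=+0
  edge (14, 0)→(12, 8): d=(-2,8) right/bottom  bias=-1
  edge (12, 8)→(2, 2): d=(-10,-6) top-left  bias=+0
    (4,0)@(9, 1): e=[2,38,52] → #
    (5,0)@(11, 1): e=[6,22,64] → #
    (6,0)@(13, 1): e=[10,6,76] → #
    (7,0)@(15, 1): e=[14,-10,88] → ·
    (2,1)@(5, 3): e=[18,66,8] → #
    (3,1)@(7, 3): e=[22,50,20] → #
    (7,1)@(15, 3): e=[38,-14,68] → ·
    (2,2)@(5, 5): e=[42,62,-12] → ·
    (3,2)@(7, 5): e=[46,46,0] → #  [on edge]
    (6,2)@(13, 5): e=[58,-2,36] → ·
    (3,3)@(7, 7): e=[70,42,-20] → ·
    (4,3)@(9, 7): e=[74,26,-8] → ·
    (8,5)@(17, 11): e=[138,-46,0] → ·  [on edge]
  covered (12 px):
    · · · · # # # · · · · ·
    · · # # # # # · · · · ·
    · · · # # # · · · · · ·
    · · · · · # · · · · · ·
    · · · · · · · · · · · ·
    · · · · · · · · · · · ·
T2:
  2·area = 28  (B↔C swapped to make it positive)
  edge (4, 2)→(15, 5): d=(11,3) right/bottom  bias=-1
  edge (15, 5)→(2, 4): d=(-13,-1) top-left  bias=+0
  edge (2, 4)→(4, 2): d=(2,-2) top-left  bias=+0
    (2,0)@(5, 1): e=[-14,42,0] → ·  [on edge]
    (1,1)@(3, 3): e=[14,14,0] → #  [on edge]
    (2,1)@(5, 3): e=[8,16,4] → #
    (3,1)@(7, 3): e=[2,18,8] → #
    (4,1)@(9, 3): e=[-4,20,12] → ·
    (0,2)@(1, 5): e=[42,-14,0] → ·  [on edge]
    (1,2)@(3, 5): e=[36,-12,4] → ·
    (2,2)@(5, 5): e=[30,-10,8] → ·
    (3,2)@(7, 5): e=[24,-8,12] → ·
    (7,2)@(15, 5): e=[0,0,28] → ·  [on edge]
  covered (3 px):
    · · · · · · · · · · · ·
    · # # # · · · · · · · ·
    · · · · · · · · · · · ·
    · · · · · · · · · · · ·
    · · · · · · · · · · · ·
    · · · · · · · · · · · ·

Result: [[1,1],[2,1],[3,1]]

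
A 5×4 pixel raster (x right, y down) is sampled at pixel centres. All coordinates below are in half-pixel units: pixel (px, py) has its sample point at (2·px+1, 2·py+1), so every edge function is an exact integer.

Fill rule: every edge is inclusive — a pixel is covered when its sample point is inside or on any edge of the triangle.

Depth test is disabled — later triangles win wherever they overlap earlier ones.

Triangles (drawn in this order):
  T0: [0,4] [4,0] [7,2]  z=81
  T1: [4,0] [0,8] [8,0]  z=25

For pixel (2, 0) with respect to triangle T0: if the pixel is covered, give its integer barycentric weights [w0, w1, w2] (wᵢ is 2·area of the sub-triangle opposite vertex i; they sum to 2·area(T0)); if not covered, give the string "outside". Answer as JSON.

T0:
  2·area = 20
  edge (0, 4)→(4, 0): d=(4,-4) inclusive
  edge (4, 0)→(7, 2): d=(3,2) inclusive
  edge (7, 2)→(0, 4): d=(-7,2) inclusive
    (1,0)@(3, 1): e=[0,5,15] → #  [on edge]
    (2,0)@(5, 1): e=[8,1,11] → #
    (3,0)@(7, 1): e=[16,-3,7] → ·
    (0,1)@(1, 3): e=[0,15,5] → #  [on edge]
    (2,1)@(5, 3): e=[16,7,-3] → ·
    (0,2)@(1, 5): e=[8,21,-9] → ·
    (1,2)@(3, 5): e=[16,17,-13] → ·
  covered (4 px):
    · # # · ·
    # # · · ·
    · · · · ·
    · · · · ·
T1:
  2·area = 32  (B↔C swapped to make it positive)
  edge (4, 0)→(8, 0): d=(4,0) inclusive
  edge (8, 0)→(0, 8): d=(-8,8) inclusive
  edge (0, 8)→(4, 0): d=(4,-8) inclusive
    (2,0)@(5, 1): e=[4,16,12] → #
    (3,0)@(7, 1): e=[4,0,28] → #  [on edge]
    (4,0)@(9, 1): e=[4,-16,44] → ·
    (1,1)@(3, 3): e=[12,16,4] → #
    (2,1)@(5, 3): e=[12,0,20] → #  [on edge]
    (3,1)@(7, 3): e=[12,-16,36] → ·
    (1,2)@(3, 5): e=[20,0,12] → #  [on edge]
    (2,2)@(5, 5): e=[20,-16,28] → ·
    (0,3)@(1, 7): e=[28,0,4] → #  [on edge]
    (1,3)@(3, 7): e=[28,-16,20] → ·
  covered (6 px):
    · · # # ·
    · # # · ·
    · # · · ·
    # · · · ·

Final: [1,11,8]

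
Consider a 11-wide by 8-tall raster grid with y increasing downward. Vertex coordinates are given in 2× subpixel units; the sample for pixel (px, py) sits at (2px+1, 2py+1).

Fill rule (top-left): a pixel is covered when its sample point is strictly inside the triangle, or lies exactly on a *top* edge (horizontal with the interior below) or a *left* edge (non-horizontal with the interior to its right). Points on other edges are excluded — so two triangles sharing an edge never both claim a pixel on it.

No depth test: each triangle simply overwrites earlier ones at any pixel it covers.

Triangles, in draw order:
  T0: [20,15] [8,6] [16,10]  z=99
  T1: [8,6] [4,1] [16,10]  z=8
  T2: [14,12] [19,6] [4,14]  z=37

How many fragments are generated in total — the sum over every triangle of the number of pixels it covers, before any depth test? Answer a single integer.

T0:
  2·area = 24
  edge (20, 15)→(8, 6): d=(-12,-9) top-left  bias=+0
  edge (8, 6)→(16, 10): d=(8,4) right/bottom  bias=-1
  edge (16, 10)→(20, 15): d=(4,5) right/bottom  bias=-1
    (6,4)@(13, 9): e=[9,4,11] → █
    (7,4)@(15, 9): e=[27,-4,1] → ·
    (6,5)@(13, 11): e=[-15,20,19] → ·
    (7,5)@(15, 11): e=[3,12,9] → █
    (8,5)@(17, 11): e=[21,4,-1] → ·
    (7,6)@(15, 13): e=[-21,28,17] → ·
  covered (2 px):
    · · · · · · · · · · ·
    · · · · · · · · · · ·
    · · · · · · · · · · ·
    · · · · · · · · · · ·
    · · · · · · █ · · · ·
    · · · · · · · █ · · ·
    · · · · · · · · · · ·
    · · · · · · · · · · ·
T1:
  2·area = 24
  edge (8, 6)→(4, 1): d=(-4,-5) top-left  bias=+0
  edge (4, 1)→(16, 10): d=(12,9) right/bottom  bias=-1
  edge (16, 10)→(8, 6): d=(-8,-4) top-left  bias=+0
    (4,2)@(9, 5): e=[9,3,12] → █
    (5,2)@(11, 5): e=[19,-15,20] → ·
    (4,3)@(9, 7): e=[1,27,-4] → ·
    (5,3)@(11, 7): e=[11,9,4] → █
    (6,3)@(13, 7): e=[21,-9,12] → ·
    (5,4)@(11, 9): e=[3,33,-12] → ·
  covered (2 px):
    · · · · · · · · · · ·
    · · · · · · · · · · ·
    · · · · █ · · · · · ·
    · · · · · █ · · · · ·
    · · · · · · · · · · ·
    · · · · · · · · · · ·
    · · · · · · · · · · ·
    · · · · · · · · · · ·
T2:
  2·area = 50  (B↔C swapped to make it positive)
  edge (14, 12)→(4, 14): d=(-10,2) right/bottom  bias=-1
  edge (4, 14)→(19, 6): d=(15,-8) top-left  bias=+0
  edge (19, 6)→(14, 12): d=(-5,6) right/bottom  bias=-1
    (7,4)@(15, 9): e=[28,13,9] → █
    (8,4)@(17, 9): e=[24,29,-3] → ·
    (5,5)@(11, 11): e=[16,11,23] → █
    (6,5)@(13, 11): e=[12,27,11] → █
    (7,5)@(15, 11): e=[8,43,-1] → ·
    (9,5)@(19, 11): e=[0,75,-25] → ·  [on edge]
    (3,6)@(7, 13): e=[4,9,37] → █
    (4,6)@(9, 13): e=[0,25,25] → ·  [on edge]
    (5,6)@(11, 13): e=[-4,41,13] → ·
    (6,6)@(13, 13): e=[-8,57,1] → ·
    (3,7)@(7, 15): e=[-16,39,27] → ·
  covered (4 px):
    · · · · · · · · · · ·
    · · · · · · · · · · ·
    · · · · · · · · · · ·
    · · · · · · · · · · ·
    · · · · · · · █ · · ·
    · · · · · █ █ · · · ·
    · · · █ · · · · · · ·
    · · · · · · · · · · ·

Answer: 8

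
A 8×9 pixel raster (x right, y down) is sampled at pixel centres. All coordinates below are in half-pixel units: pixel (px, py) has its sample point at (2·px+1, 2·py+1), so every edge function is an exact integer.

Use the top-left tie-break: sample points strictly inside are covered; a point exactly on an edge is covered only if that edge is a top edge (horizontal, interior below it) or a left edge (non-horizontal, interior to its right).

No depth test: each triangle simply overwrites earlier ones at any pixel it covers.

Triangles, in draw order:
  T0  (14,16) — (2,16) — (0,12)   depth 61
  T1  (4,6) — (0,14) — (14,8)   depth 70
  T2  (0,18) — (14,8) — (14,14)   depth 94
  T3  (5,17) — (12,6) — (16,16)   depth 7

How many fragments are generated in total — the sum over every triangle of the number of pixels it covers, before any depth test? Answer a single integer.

T0:
  2·area = 48
  edge (14, 16)→(2, 16): d=(-12,0) right/bottom  bias=-1
  edge (2, 16)→(0, 12): d=(-2,-4) top-left  bias=+0
  edge (0, 12)→(14, 16): d=(14,4) right/bottom  bias=-1
    (0,6)@(1, 13): e=[36,2,10] → #
    (1,6)@(3, 13): e=[36,10,2] → #
    (2,6)@(5, 13): e=[36,18,-6] → ·
    (0,7)@(1, 15): e=[12,-2,38] → ·
    (1,7)@(3, 15): e=[12,6,30] → #
    (2,7)@(5, 15): e=[12,14,22] → #
    (3,7)@(7, 15): e=[12,22,14] → #
    (4,7)@(9, 15): e=[12,30,6] → #
    (5,7)@(11, 15): e=[12,38,-2] → ·
    (1,8)@(3, 17): e=[-12,2,58] → ·
    (2,8)@(5, 17): e=[-12,10,50] → ·
    (3,8)@(7, 17): e=[-12,18,42] → ·
  covered (6 px):
    · · · · · · · ·
    · · · · · · · ·
    · · · · · · · ·
    · · · · · · · ·
    · · · · · · · ·
    · · · · · · · ·
    # # · · · · · ·
    · # # # # · · ·
    · · · · · · · ·
T1:
  2·area = 88  (B↔C swapped to make it positive)
  edge (4, 6)→(14, 8): d=(10,2) right/bottom  bias=-1
  edge (14, 8)→(0, 14): d=(-14,6) right/bottom  bias=-1
  edge (0, 14)→(4, 6): d=(4,-8) top-left  bias=+0
    (2,3)@(5, 7): e=[8,68,12] → #
    (3,3)@(7, 7): e=[4,56,28] → #
    (4,3)@(9, 7): e=[0,44,44] → ·  [on edge]
    (1,4)@(3, 9): e=[32,52,4] → #
    (4,4)@(9, 9): e=[20,16,52] → #
    (5,4)@(11, 9): e=[16,4,68] → #
    (6,4)@(13, 9): e=[12,-8,84] → ·
    (1,5)@(3, 11): e=[52,24,12] → #
    (3,5)@(7, 11): e=[44,0,44] → ·  [on edge]
    (4,5)@(9, 11): e=[40,-12,60] → ·
    (5,5)@(11, 11): e=[36,-24,76] → ·
    (0,6)@(1, 13): e=[76,8,4] → #
  covered (10 px):
    · · · · · · · ·
    · · · · · · · ·
    · · · · · · · ·
    · · # # · · · ·
    · # # # # # · ·
    · # # · · · · ·
    # · · · · · · ·
    · · · · · · · ·
    · · · · · · · ·
T2:
  2·area = 84
  edge (0, 18)→(14, 8): d=(14,-10) top-left  bias=+0
  edge (14, 8)→(14, 14): d=(0,6) right/bottom  bias=-1
  edge (14, 14)→(0, 18): d=(-14,4) right/bottom  bias=-1
    (6,4)@(13, 9): e=[4,6,74] → #
    (7,4)@(15, 9): e=[24,-6,66] → ·
    (5,5)@(11, 11): e=[12,18,54] → #
    (7,5)@(15, 11): e=[52,-6,38] → ·
    (3,6)@(7, 13): e=[0,42,42] → #  [on edge]
    (4,6)@(9, 13): e=[20,30,34] → #
    (7,6)@(15, 13): e=[80,-6,10] → ·
    (2,7)@(5, 15): e=[8,54,22] → #
    (5,7)@(11, 15): e=[68,18,-2] → ·
    (6,7)@(13, 15): e=[88,6,-10] → ·
    (1,8)@(3, 17): e=[16,66,2] → #
    (2,8)@(5, 17): e=[36,54,-6] → ·
  covered (11 px):
    · · · · · · · ·
    · · · · · · · ·
    · · · · · · · ·
    · · · · · · · ·
    · · · · · · # ·
    · · · · · # # ·
    · · · # # # # ·
    · · # # # · · ·
    · # · · · · · ·
T3:
  2·area = 114
  edge (5, 17)→(12, 6): d=(7,-11) top-left  bias=+0
  edge (12, 6)→(16, 16): d=(4,10) right/bottom  bias=-1
  edge (16, 16)→(5, 17): d=(-11,1) right/bottom  bias=-1
    (5,4)@(11, 9): e=[10,22,82] → #
    (6,4)@(13, 9): e=[32,2,80] → #
    (7,4)@(15, 9): e=[54,-18,78] → ·
    (4,5)@(9, 11): e=[2,50,62] → #
    (7,5)@(15, 11): e=[68,-10,56] → ·
    (4,6)@(9, 13): e=[16,58,40] → #
    (7,6)@(15, 13): e=[82,-2,34] → ·
    (3,7)@(7, 15): e=[8,86,20] → #
    (7,7)@(15, 15): e=[96,6,12] → #
    (2,8)@(5, 17): e=[0,114,0] → ·  [on edge]
    (3,8)@(7, 17): e=[22,94,-2] → ·
    (4,8)@(9, 17): e=[44,74,-4] → ·
  covered (13 px):
    · · · · · · · ·
    · · · · · · · ·
    · · · · · · · ·
    · · · · · · · ·
    · · · · · # # ·
    · · · · # # # ·
    · · · · # # # ·
    · · · # # # # #
    · · · · · · · ·

Final: 40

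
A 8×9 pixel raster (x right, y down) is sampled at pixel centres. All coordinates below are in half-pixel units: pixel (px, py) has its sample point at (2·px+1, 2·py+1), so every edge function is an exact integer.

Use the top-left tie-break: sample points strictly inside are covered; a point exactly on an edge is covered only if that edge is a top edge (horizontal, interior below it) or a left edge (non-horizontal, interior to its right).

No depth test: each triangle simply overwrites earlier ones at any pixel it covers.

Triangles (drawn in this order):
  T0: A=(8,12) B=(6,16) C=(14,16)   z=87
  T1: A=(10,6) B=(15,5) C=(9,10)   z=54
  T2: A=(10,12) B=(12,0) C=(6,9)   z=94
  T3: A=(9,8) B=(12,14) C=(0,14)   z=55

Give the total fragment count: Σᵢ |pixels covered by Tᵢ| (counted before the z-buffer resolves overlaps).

T0:
  2·area = 32  (B↔C swapped to make it positive)
  edge (8, 12)→(14, 16): d=(6,4) right/bottom  bias=-1
  edge (14, 16)→(6, 16): d=(-8,0) right/bottom  bias=-1
  edge (6, 16)→(8, 12): d=(2,-4) top-left  bias=+0
    (4,6)@(9, 13): e=[2,24,6] → #
    (5,6)@(11, 13): e=[-6,24,14] → ·
    (3,7)@(7, 15): e=[22,8,2] → #
    (5,7)@(11, 15): e=[6,8,18] → #
    (6,7)@(13, 15): e=[-2,8,26] → ·
    (3,8)@(7, 17): e=[34,-8,6] → ·
    (4,8)@(9, 17): e=[26,-8,14] → ·
    (5,8)@(11, 17): e=[18,-8,22] → ·
  covered (4 px):
    · · · · · · · ·
    · · · · · · · ·
    · · · · · · · ·
    · · · · · · · ·
    · · · · · · · ·
    · · · · · · · ·
    · · · · # · · ·
    · · · # # # · ·
    · · · · · · · ·
T1:
  2·area = 19
  edge (10, 6)→(15, 5): d=(5,-1) top-left  bias=+0
  edge (15, 5)→(9, 10): d=(-6,5) right/bottom  bias=-1
  edge (9, 10)→(10, 6): d=(1,-4) top-left  bias=+0
    (7,2)@(15, 5): e=[0,0,19] → ·  [on edge]
    (2,3)@(5, 7): e=[0,38,-19] → ·  [on edge]
    (5,3)@(11, 7): e=[6,8,5] → #
    (6,3)@(13, 7): e=[8,-2,13] → ·
    (5,4)@(11, 9): e=[16,-4,7] → ·
    (1,7)@(3, 15): e=[38,0,-19] → ·  [on edge]
  covered (1 px):
    · · · · · · · ·
    · · · · · · · ·
    · · · · · · · ·
    · · · · · # · ·
    · · · · · · · ·
    · · · · · · · ·
    · · · · · · · ·
    · · · · · · · ·
    · · · · · · · ·
T2:
  2·area = 54  (B↔C swapped to make it positive)
  edge (10, 12)→(6, 9): d=(-4,-3) top-left  bias=+0
  edge (6, 9)→(12, 0): d=(6,-9) top-left  bias=+0
  edge (12, 0)→(10, 12): d=(-2,12) right/bottom  bias=-1
    (5,1)@(11, 3): e=[39,9,6] → #
    (6,1)@(13, 3): e=[45,27,-18] → ·
    (4,2)@(9, 5): e=[25,3,26] → #
    (6,2)@(13, 5): e=[37,39,-22] → ·
    (4,3)@(9, 7): e=[17,15,22] → #
    (5,3)@(11, 7): e=[23,33,-2] → ·
    (3,4)@(7, 9): e=[3,9,42] → #
    (5,4)@(11, 9): e=[15,45,-6] → ·
    (3,5)@(7, 11): e=[-5,21,38] → ·
    (4,5)@(9, 11): e=[1,39,14] → #
    (5,5)@(11, 11): e=[7,57,-10] → ·
    (4,6)@(9, 13): e=[-7,51,10] → ·
  covered (7 px):
    · · · · · · · ·
    · · · · · # · ·
    · · · · # # · ·
    · · · · # · · ·
    · · · # # · · ·
    · · · · # · · ·
    · · · · · · · ·
    · · · · · · · ·
    · · · · · · · ·
T3:
  2·area = 72
  edge (9, 8)→(12, 14): d=(3,6) right/bottom  bias=-1
  edge (12, 14)→(0, 14): d=(-12,0) right/bottom  bias=-1
  edge (0, 14)→(9, 8): d=(9,-6) top-left  bias=+0
    (4,4)@(9, 9): e=[3,60,9] → #
    (5,4)@(11, 9): e=[-9,60,21] → ·
    (2,5)@(5, 11): e=[33,36,3] → #
    (3,5)@(7, 11): e=[21,36,15] → #
    (5,5)@(11, 11): e=[-3,36,39] → ·
    (1,6)@(3, 13): e=[51,12,9] → #
    (5,6)@(11, 13): e=[3,12,57] → #
    (6,6)@(13, 13): e=[-9,12,69] → ·
    (1,7)@(3, 15): e=[57,-12,27] → ·
    (2,7)@(5, 15): e=[45,-12,39] → ·
    (3,7)@(7, 15): e=[33,-12,51] → ·
    (4,7)@(9, 15): e=[21,-12,63] → ·
  covered (9 px):
    · · · · · · · ·
    · · · · · · · ·
    · · · · · · · ·
    · · · · · · · ·
    · · · · # · · ·
    · · # # # · · ·
    · # # # # # · ·
    · · · · · · · ·
    · · · · · · · ·

Final: 21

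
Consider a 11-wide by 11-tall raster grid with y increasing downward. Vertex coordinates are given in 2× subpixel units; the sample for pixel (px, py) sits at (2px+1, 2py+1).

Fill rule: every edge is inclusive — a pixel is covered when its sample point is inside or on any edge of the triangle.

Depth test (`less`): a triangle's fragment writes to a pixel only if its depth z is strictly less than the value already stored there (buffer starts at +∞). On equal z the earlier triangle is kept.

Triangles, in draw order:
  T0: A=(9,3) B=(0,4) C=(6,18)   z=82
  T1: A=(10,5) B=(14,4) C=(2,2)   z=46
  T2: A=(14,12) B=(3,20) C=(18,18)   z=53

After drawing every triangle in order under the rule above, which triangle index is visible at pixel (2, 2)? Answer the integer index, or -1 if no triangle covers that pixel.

T0:
  2·area = 132  (B↔C swapped to make it positive)
  edge (9, 3)→(6, 18): d=(-3,15) inclusive
  edge (6, 18)→(0, 4): d=(-6,-14) inclusive
  edge (0, 4)→(9, 3): d=(9,-1) inclusive
    (4,1)@(9, 3): e=[0,132,0] → X  [on edge]
    (5,1)@(11, 3): e=[-30,160,2] → .
    (0,2)@(1, 5): e=[114,8,10] → X
    (1,2)@(3, 5): e=[84,36,12] → X
    (2,2)@(5, 5): e=[54,64,14] → X
    (3,2)@(7, 5): e=[24,92,16] → X
    (4,2)@(9, 5): e=[-6,120,18] → .
    (0,3)@(1, 7): e=[108,-4,28] → .
    (1,3)@(3, 7): e=[78,24,30] → X
    (4,3)@(9, 7): e=[-12,108,36] → .
    (1,4)@(3, 9): e=[72,12,48] → X
    (4,4)@(9, 9): e=[-18,96,54] → .
    (1,5)@(3, 11): e=[66,0,66] → X  [on edge]
    (3,6)@(7, 13): e=[0,44,88] → X  [on edge]
  covered (17 px):
    . . . . . . . . . . .
    . . . . X . . . . . .
    X X X X . . . . . . .
    . X X X . . . . . . .
    . X X X . . . . . . .
    . X X X . . . . . . .
    . . X X . . . . . . .
    . . X . . . . . . . .
    . . . . . . . . . . .
    . . . . . . . . . . .
    . . . . . . . . . . .
T1:
  2·area = 20  (B↔C swapped to make it positive)
  edge (10, 5)→(2, 2): d=(-8,-3) inclusive
  edge (2, 2)→(14, 4): d=(12,2) inclusive
  edge (14, 4)→(10, 5): d=(-4,1) inclusive
    (2,1)@(5, 3): e=[1,6,13] → X
    (3,1)@(7, 3): e=[7,2,11] → X
    (4,1)@(9, 3): e=[13,-2,9] → .
    (2,2)@(5, 5): e=[-15,30,5] → .
    (3,2)@(7, 5): e=[-9,26,3] → .
  covered (2 px):
    . . . . . . . . . . .
    . . X X . . . . . . .
    . . . . . . . . . . .
    . . . . . . . . . . .
    . . . . . . . . . . .
    . . . . . . . . . . .
    . . . . . . . . . . .
    . . . . . . . . . . .
    . . . . . . . . . . .
    . . . . . . . . . . .
    . . . . . . . . . . .
T2:
  2·area = 98  (B↔C swapped to make it positive)
  edge (14, 12)→(18, 18): d=(4,6) inclusive
  edge (18, 18)→(3, 20): d=(-15,2) inclusive
  edge (3, 20)→(14, 12): d=(11,-8) inclusive
    (6,6)@(13, 13): e=[10,85,3] → X
    (7,6)@(15, 13): e=[-2,81,19] → .
    (5,7)@(11, 15): e=[30,59,9] → X
    (7,7)@(15, 15): e=[6,51,41] → X
    (8,7)@(17, 15): e=[-6,47,57] → .
    (4,8)@(9, 17): e=[50,33,15] → X
    (8,8)@(17, 17): e=[2,17,79] → X
    (9,8)@(19, 17): e=[-10,13,95] → .
    (2,9)@(5, 19): e=[82,11,5] → X
    (3,9)@(7, 19): e=[70,7,21] → X
    (5,9)@(11, 19): e=[46,-1,53] → .
    (6,9)@(13, 19): e=[34,-5,69] → .
  covered (12 px):
    . . . . . . . . . . .
    . . . . . . . . . . .
    . . . . . . . . . . .
    . . . . . . . . . . .
    . . . . . . . . . . .
    . . . . . . . . . . .
    . . . . . . X . . . .
    . . . . . X X X . . .
    . . . . X X X X X . .
    . . X X X . . . . . .
    . . . . . . . . . . .

Z-buffer (winner per pixel, '.' = empty):
  . . . . . . . . . . .
  . . 1 1 0 . . . . . .
  0 0 0 0 . . . . . . .
  . 0 0 0 . . . . . . .
  . 0 0 0 . . . . . . .
  . 0 0 0 . . . . . . .
  . . 0 0 . . 2 . . . .
  . . 0 . . 2 2 2 . . .
  . . . . 2 2 2 2 2 . .
  . . 2 2 2 . . . . . .
  . . . . . . . . . . .

Answer: 0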